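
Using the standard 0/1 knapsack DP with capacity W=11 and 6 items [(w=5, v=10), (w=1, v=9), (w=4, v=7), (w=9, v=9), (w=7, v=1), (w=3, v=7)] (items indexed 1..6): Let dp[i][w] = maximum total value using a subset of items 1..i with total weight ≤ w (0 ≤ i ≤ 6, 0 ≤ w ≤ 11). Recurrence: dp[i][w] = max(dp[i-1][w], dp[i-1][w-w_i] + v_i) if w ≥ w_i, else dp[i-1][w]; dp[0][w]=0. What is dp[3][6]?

i\w   0   1   2   3   4   5   6   7   8   9  10  11
  0   0   0   0   0   0   0   0   0   0   0   0   0
  1   0   0   0   0   0  10  10  10  10  10  10  10
  2   0   9   9   9   9  10  19  19  19  19  19  19
  3   0   9   9   9   9  16  19  19  19  19  26  26
  4   0   9   9   9   9  16  19  19  19  19  26  26
  5   0   9   9   9   9  16  19  19  19  19  26  26
  6   0   9   9   9  16  16  19  19  23  26  26  26

19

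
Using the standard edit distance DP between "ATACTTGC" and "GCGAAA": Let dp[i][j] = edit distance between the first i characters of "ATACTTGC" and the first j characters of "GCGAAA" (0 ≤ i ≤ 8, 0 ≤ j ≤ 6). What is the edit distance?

7

   ''  G  C  G  A  A  A
''  0  1  2  3  4  5  6
 A  1  1  2  3  3  4  5
 T  2  2  2  3  4  4  5
 A  3  3  3  3  3  4  4
 C  4  4  3  4  4  4  5
 T  5  5  4  4  5  5  5
 T  6  6  5  5  5  6  6
 G  7  6  6  5  6  6  7
 C  8  7  6  6  6  7  7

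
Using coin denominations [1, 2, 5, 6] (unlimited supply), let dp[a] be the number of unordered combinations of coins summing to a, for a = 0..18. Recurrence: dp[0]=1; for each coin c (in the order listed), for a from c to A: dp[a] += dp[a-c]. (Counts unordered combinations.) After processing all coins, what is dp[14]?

after  coin     0     1     2     3     4     5     6     7     8     9    10    11    12    13    14    15    16    17    18
          1     1     1     1     1     1     1     1     1     1     1     1     1     1     1     1     1     1     1     1
          2     1     1     2     2     3     3     4     4     5     5     6     6     7     7     8     8     9     9    10
          5     1     1     2     2     3     4     5     6     7     8    10    11    13    14    16    18    20    22    24
          6     1     1     2     2     3     4     6     7     9    10    13    15    19    21    25    28    33    37    43

25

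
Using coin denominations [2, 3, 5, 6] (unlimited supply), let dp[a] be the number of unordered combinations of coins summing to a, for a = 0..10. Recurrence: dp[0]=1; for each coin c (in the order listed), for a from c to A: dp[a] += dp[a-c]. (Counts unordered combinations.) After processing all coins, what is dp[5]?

after  coin     0     1     2     3     4     5     6     7     8     9    10
          2     1     0     1     0     1     0     1     0     1     0     1
          3     1     0     1     1     1     1     2     1     2     2     2
          5     1     0     1     1     1     2     2     2     3     3     4
          6     1     0     1     1     1     2     3     2     4     4     5

2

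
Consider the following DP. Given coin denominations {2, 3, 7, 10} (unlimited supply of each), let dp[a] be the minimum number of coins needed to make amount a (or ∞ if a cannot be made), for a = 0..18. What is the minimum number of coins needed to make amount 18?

4

 a  0  1  2  3  4  5  6  7  8  9 10 11 12 13 14 15 16 17 18
dp  0  -  1  1  2  2  2  1  3  2  1  3  2  2  2  3  3  2  4
(- denotes ∞ / unreachable)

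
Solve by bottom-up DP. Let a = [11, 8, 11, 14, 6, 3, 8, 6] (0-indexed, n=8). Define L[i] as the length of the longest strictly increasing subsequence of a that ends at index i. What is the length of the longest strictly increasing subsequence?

3

   i    0    1    2    3    4    5    6    7
a[i]   11    8   11   14    6    3    8    6
L[i]    1    1    2    3    1    1    2    2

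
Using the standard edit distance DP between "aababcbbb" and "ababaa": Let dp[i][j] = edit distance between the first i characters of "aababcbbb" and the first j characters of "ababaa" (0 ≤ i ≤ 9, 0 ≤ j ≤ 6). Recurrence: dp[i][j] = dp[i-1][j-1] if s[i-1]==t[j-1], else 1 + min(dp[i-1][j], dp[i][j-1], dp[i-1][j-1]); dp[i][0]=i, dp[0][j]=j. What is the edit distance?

5

   ''  a  b  a  b  a  a
''  0  1  2  3  4  5  6
 a  1  0  1  2  3  4  5
 a  2  1  1  1  2  3  4
 b  3  2  1  2  1  2  3
 a  4  3  2  1  2  1  2
 b  5  4  3  2  1  2  2
 c  6  5  4  3  2  2  3
 b  7  6  5  4  3  3  3
 b  8  7  6  5  4  4  4
 b  9  8  7  6  5  5  5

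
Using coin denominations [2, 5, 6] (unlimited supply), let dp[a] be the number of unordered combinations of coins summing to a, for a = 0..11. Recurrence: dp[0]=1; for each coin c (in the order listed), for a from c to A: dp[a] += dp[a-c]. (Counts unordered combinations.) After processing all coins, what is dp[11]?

after  coin     0     1     2     3     4     5     6     7     8     9    10    11
          2     1     0     1     0     1     0     1     0     1     0     1     0
          5     1     0     1     0     1     1     1     1     1     1     2     1
          6     1     0     1     0     1     1     2     1     2     1     3     2

2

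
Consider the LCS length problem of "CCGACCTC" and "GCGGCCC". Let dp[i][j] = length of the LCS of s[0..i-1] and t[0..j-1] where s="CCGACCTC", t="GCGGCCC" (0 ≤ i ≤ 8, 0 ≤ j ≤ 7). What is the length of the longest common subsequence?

5

   ''  G  C  G  G  C  C  C
''  0  0  0  0  0  0  0  0
 C  0  0  1  1  1  1  1  1
 C  0  0  1  1  1  2  2  2
 G  0  1  1  2  2  2  2  2
 A  0  1  1  2  2  2  2  2
 C  0  1  2  2  2  3  3  3
 C  0  1  2  2  2  3  4  4
 T  0  1  2  2  2  3  4  4
 C  0  1  2  2  2  3  4  5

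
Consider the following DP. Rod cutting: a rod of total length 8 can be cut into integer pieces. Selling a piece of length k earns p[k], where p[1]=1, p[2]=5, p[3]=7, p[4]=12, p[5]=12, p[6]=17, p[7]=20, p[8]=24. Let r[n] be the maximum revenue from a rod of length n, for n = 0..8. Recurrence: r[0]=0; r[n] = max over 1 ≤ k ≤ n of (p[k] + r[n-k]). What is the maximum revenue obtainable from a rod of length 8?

   n    0    1    2    3    4    5    6    7    8
r[n]    0    1    5    7   12   13   17   20   24

24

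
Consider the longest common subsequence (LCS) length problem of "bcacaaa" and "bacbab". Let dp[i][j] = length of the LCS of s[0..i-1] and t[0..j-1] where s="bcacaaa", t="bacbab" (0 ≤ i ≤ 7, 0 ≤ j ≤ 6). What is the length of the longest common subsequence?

   ''  b  a  c  b  a  b
''  0  0  0  0  0  0  0
 b  0  1  1  1  1  1  1
 c  0  1  1  2  2  2  2
 a  0  1  2  2  2  3  3
 c  0  1  2  3  3  3  3
 a  0  1  2  3  3  4  4
 a  0  1  2  3  3  4  4
 a  0  1  2  3  3  4  4

4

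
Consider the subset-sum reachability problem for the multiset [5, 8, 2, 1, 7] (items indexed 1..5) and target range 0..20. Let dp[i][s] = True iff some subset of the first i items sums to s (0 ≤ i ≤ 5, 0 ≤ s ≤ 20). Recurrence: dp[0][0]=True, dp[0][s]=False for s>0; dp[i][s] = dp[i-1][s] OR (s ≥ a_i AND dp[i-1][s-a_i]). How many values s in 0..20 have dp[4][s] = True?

15

i\s   0   1   2   3   4   5   6   7   8   9  10  11  12  13  14  15  16  17  18  19  20
  0   T   F   F   F   F   F   F   F   F   F   F   F   F   F   F   F   F   F   F   F   F
  1   T   F   F   F   F   T   F   F   F   F   F   F   F   F   F   F   F   F   F   F   F
  2   T   F   F   F   F   T   F   F   T   F   F   F   F   T   F   F   F   F   F   F   F
  3   T   F   T   F   F   T   F   T   T   F   T   F   F   T   F   T   F   F   F   F   F
  4   T   T   T   T   F   T   T   T   T   T   T   T   F   T   T   T   T   F   F   F   F
  5   T   T   T   T   F   T   T   T   T   T   T   T   T   T   T   T   T   T   T   F   T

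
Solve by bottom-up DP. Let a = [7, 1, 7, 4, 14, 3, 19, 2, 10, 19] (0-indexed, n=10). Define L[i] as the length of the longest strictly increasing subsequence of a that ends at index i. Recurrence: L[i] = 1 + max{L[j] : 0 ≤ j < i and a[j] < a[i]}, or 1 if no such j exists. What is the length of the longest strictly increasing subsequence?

   i    0    1    2    3    4    5    6    7    8    9
a[i]    7    1    7    4   14    3   19    2   10   19
L[i]    1    1    2    2    3    2    4    2    3    4

4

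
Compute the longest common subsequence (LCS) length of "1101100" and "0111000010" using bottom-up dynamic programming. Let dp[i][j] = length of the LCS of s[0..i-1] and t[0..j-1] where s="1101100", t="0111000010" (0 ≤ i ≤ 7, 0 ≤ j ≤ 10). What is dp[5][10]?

4

   ''  0  1  1  1  0  0  0  0  1  0
''  0  0  0  0  0  0  0  0  0  0  0
 1  0  0  1  1  1  1  1  1  1  1  1
 1  0  0  1  2  2  2  2  2  2  2  2
 0  0  1  1  2  2  3  3  3  3  3  3
 1  0  1  2  2  3  3  3  3  3  4  4
 1  0  1  2  3  3  3  3  3  3  4  4
 0  0  1  2  3  3  4  4  4  4  4  5
 0  0  1  2  3  3  4  5  5  5  5  5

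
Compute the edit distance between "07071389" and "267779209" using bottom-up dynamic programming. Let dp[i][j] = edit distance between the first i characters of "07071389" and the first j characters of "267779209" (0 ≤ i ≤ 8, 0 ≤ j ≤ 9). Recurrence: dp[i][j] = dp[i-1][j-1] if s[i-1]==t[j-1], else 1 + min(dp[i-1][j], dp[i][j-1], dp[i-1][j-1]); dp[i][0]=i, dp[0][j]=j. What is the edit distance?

   ''  2  6  7  7  7  9  2  0  9
''  0  1  2  3  4  5  6  7  8  9
 0  1  1  2  3  4  5  6  7  7  8
 7  2  2  2  2  3  4  5  6  7  8
 0  3  3  3  3  3  4  5  6  6  7
 7  4  4  4  3  3  3  4  5  6  7
 1  5  5  5  4  4  4  4  5  6  7
 3  6  6  6  5  5  5  5  5  6  7
 8  7  7  7  6  6  6  6  6  6  7
 9  8  8  8  7  7  7  6  7  7  6

6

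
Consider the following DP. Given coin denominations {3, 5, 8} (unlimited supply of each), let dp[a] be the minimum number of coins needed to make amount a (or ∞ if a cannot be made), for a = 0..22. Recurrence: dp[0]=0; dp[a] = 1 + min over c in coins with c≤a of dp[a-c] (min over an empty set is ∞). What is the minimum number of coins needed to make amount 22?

 a  0  1  2  3  4  5  6  7  8  9 10 11 12 13 14 15 16 17 18 19 20 21 22
dp  0  -  -  1  -  1  2  -  1  3  2  2  4  2  3  3  2  4  3  3  4  3  4
(- denotes ∞ / unreachable)

4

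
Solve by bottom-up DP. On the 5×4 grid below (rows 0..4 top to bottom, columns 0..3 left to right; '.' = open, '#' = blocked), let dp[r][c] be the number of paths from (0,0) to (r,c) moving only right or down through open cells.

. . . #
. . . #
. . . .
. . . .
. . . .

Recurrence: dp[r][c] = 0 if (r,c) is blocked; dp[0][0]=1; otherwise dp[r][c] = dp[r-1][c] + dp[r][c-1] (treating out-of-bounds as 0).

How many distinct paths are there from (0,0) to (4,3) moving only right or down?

31

r\c   0   1   2   3
  0   1   1   1   0
  1   1   2   3   0
  2   1   3   6   6
  3   1   4  10  16
  4   1   5  15  31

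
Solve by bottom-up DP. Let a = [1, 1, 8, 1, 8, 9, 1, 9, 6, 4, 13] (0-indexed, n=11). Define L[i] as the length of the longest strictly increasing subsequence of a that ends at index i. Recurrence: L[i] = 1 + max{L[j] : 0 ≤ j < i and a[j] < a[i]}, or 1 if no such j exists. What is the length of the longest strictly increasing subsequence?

   i    0    1    2    3    4    5    6    7    8    9   10
a[i]    1    1    8    1    8    9    1    9    6    4   13
L[i]    1    1    2    1    2    3    1    3    2    2    4

4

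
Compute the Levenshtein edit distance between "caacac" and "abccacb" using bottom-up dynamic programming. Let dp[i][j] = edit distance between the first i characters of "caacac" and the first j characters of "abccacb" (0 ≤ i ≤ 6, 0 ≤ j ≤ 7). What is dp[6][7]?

   ''  a  b  c  c  a  c  b
''  0  1  2  3  4  5  6  7
 c  1  1  2  2  3  4  5  6
 a  2  1  2  3  3  3  4  5
 a  3  2  2  3  4  3  4  5
 c  4  3  3  2  3  4  3  4
 a  5  4  4  3  3  3  4  4
 c  6  5  5  4  3  4  3  4

4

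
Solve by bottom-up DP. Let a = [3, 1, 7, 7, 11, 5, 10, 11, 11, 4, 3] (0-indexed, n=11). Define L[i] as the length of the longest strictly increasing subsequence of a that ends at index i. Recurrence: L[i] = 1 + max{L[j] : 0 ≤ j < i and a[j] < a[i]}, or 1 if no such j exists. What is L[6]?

   i    0    1    2    3    4    5    6    7    8    9   10
a[i]    3    1    7    7   11    5   10   11   11    4    3
L[i]    1    1    2    2    3    2    3    4    4    2    2

3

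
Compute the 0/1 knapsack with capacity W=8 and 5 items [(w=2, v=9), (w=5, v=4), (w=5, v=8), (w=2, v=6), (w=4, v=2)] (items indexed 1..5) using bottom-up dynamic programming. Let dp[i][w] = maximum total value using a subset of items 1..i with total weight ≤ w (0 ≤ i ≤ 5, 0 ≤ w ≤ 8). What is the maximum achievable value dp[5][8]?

17

i\w   0   1   2   3   4   5   6   7   8
  0   0   0   0   0   0   0   0   0   0
  1   0   0   9   9   9   9   9   9   9
  2   0   0   9   9   9   9   9  13  13
  3   0   0   9   9   9   9   9  17  17
  4   0   0   9   9  15  15  15  17  17
  5   0   0   9   9  15  15  15  17  17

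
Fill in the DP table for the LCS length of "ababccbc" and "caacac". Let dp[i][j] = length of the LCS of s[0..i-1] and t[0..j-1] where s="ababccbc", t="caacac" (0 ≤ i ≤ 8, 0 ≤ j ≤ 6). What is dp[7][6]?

4

   ''  c  a  a  c  a  c
''  0  0  0  0  0  0  0
 a  0  0  1  1  1  1  1
 b  0  0  1  1  1  1  1
 a  0  0  1  2  2  2  2
 b  0  0  1  2  2  2  2
 c  0  1  1  2  3  3  3
 c  0  1  1  2  3  3  4
 b  0  1  1  2  3  3  4
 c  0  1  1  2  3  3  4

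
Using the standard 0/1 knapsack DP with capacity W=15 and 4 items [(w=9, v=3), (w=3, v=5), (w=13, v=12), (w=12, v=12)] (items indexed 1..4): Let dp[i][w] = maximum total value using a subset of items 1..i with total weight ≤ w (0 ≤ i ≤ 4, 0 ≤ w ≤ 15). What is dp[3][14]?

i\w   0   1   2   3   4   5   6   7   8   9  10  11  12  13  14  15
  0   0   0   0   0   0   0   0   0   0   0   0   0   0   0   0   0
  1   0   0   0   0   0   0   0   0   0   3   3   3   3   3   3   3
  2   0   0   0   5   5   5   5   5   5   5   5   5   8   8   8   8
  3   0   0   0   5   5   5   5   5   5   5   5   5   8  12  12  12
  4   0   0   0   5   5   5   5   5   5   5   5   5  12  12  12  17

12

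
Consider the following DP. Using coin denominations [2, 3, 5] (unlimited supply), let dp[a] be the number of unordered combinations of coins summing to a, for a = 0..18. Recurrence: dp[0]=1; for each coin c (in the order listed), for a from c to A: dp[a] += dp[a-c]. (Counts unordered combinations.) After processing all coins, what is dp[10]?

4

after  coin     0     1     2     3     4     5     6     7     8     9    10    11    12    13    14    15    16    17    18
          2     1     0     1     0     1     0     1     0     1     0     1     0     1     0     1     0     1     0     1
          3     1     0     1     1     1     1     2     1     2     2     2     2     3     2     3     3     3     3     4
          5     1     0     1     1     1     2     2     2     3     3     4     4     5     5     6     7     7     8     9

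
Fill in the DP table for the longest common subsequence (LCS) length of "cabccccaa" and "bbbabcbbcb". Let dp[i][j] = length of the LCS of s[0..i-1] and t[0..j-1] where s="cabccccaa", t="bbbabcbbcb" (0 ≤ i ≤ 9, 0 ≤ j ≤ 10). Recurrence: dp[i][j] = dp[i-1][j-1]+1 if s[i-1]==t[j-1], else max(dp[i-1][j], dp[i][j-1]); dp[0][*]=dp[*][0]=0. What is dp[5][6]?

   ''  b  b  b  a  b  c  b  b  c  b
''  0  0  0  0  0  0  0  0  0  0  0
 c  0  0  0  0  0  0  1  1  1  1  1
 a  0  0  0  0  1  1  1  1  1  1  1
 b  0  1  1  1  1  2  2  2  2  2  2
 c  0  1  1  1  1  2  3  3  3  3  3
 c  0  1  1  1  1  2  3  3  3  4  4
 c  0  1  1  1  1  2  3  3  3  4  4
 c  0  1  1  1  1  2  3  3  3  4  4
 a  0  1  1  1  2  2  3  3  3  4  4
 a  0  1  1  1  2  2  3  3  3  4  4

3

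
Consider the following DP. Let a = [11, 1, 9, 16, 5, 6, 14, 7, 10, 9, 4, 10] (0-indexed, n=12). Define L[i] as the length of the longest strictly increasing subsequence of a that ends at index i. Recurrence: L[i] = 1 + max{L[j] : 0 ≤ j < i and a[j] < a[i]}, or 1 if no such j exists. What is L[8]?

5

   i    0    1    2    3    4    5    6    7    8    9   10   11
a[i]   11    1    9   16    5    6   14    7   10    9    4   10
L[i]    1    1    2    3    2    3    4    4    5    5    2    6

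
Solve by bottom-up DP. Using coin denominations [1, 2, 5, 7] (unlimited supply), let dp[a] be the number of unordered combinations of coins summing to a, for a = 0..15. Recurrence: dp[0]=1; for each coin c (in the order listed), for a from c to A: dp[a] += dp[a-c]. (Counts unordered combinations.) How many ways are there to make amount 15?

26

after  coin     0     1     2     3     4     5     6     7     8     9    10    11    12    13    14    15
          1     1     1     1     1     1     1     1     1     1     1     1     1     1     1     1     1
          2     1     1     2     2     3     3     4     4     5     5     6     6     7     7     8     8
          5     1     1     2     2     3     4     5     6     7     8    10    11    13    14    16    18
          7     1     1     2     2     3     4     5     7     8    10    12    14    17    19    23    26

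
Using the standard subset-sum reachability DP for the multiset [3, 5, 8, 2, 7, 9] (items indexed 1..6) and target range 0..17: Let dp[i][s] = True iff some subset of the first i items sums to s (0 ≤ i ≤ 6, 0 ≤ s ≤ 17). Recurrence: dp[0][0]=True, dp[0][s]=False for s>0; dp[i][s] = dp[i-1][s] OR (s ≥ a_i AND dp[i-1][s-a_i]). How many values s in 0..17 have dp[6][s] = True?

15

i\s   0   1   2   3   4   5   6   7   8   9  10  11  12  13  14  15  16  17
  0   T   F   F   F   F   F   F   F   F   F   F   F   F   F   F   F   F   F
  1   T   F   F   T   F   F   F   F   F   F   F   F   F   F   F   F   F   F
  2   T   F   F   T   F   T   F   F   T   F   F   F   F   F   F   F   F   F
  3   T   F   F   T   F   T   F   F   T   F   F   T   F   T   F   F   T   F
  4   T   F   T   T   F   T   F   T   T   F   T   T   F   T   F   T   T   F
  5   T   F   T   T   F   T   F   T   T   T   T   T   T   T   T   T   T   T
  6   T   F   T   T   F   T   F   T   T   T   T   T   T   T   T   T   T   T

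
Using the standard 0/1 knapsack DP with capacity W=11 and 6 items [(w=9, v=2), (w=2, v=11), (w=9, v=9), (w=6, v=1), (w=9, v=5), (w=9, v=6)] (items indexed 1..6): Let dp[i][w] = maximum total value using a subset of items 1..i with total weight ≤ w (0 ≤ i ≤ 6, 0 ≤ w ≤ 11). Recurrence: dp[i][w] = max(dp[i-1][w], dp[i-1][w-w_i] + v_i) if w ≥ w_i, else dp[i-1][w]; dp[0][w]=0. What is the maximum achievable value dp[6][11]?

20

i\w   0   1   2   3   4   5   6   7   8   9  10  11
  0   0   0   0   0   0   0   0   0   0   0   0   0
  1   0   0   0   0   0   0   0   0   0   2   2   2
  2   0   0  11  11  11  11  11  11  11  11  11  13
  3   0   0  11  11  11  11  11  11  11  11  11  20
  4   0   0  11  11  11  11  11  11  12  12  12  20
  5   0   0  11  11  11  11  11  11  12  12  12  20
  6   0   0  11  11  11  11  11  11  12  12  12  20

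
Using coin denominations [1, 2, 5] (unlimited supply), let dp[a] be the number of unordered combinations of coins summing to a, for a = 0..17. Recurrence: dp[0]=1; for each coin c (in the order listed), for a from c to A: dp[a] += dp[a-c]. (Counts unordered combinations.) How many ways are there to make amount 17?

after  coin     0     1     2     3     4     5     6     7     8     9    10    11    12    13    14    15    16    17
          1     1     1     1     1     1     1     1     1     1     1     1     1     1     1     1     1     1     1
          2     1     1     2     2     3     3     4     4     5     5     6     6     7     7     8     8     9     9
          5     1     1     2     2     3     4     5     6     7     8    10    11    13    14    16    18    20    22

22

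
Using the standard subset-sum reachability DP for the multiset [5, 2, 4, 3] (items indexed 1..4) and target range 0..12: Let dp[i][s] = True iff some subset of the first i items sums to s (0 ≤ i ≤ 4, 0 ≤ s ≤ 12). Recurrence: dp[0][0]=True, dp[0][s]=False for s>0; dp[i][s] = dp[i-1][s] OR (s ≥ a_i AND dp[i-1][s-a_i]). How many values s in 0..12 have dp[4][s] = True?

i\s   0   1   2   3   4   5   6   7   8   9  10  11  12
  0   T   F   F   F   F   F   F   F   F   F   F   F   F
  1   T   F   F   F   F   T   F   F   F   F   F   F   F
  2   T   F   T   F   F   T   F   T   F   F   F   F   F
  3   T   F   T   F   T   T   T   T   F   T   F   T   F
  4   T   F   T   T   T   T   T   T   T   T   T   T   T

12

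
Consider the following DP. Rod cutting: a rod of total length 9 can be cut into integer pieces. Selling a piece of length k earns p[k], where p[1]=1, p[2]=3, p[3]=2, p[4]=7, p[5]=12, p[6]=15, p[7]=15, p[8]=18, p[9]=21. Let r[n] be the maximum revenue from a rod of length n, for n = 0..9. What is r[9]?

21

   n    0    1    2    3    4    5    6    7    8    9
r[n]    0    1    3    4    7   12   15   16   18   21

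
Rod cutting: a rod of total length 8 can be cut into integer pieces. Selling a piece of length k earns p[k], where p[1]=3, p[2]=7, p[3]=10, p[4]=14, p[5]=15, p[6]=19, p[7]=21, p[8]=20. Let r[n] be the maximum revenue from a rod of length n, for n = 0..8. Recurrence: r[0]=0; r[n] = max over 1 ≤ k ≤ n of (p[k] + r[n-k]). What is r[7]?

24

   n    0    1    2    3    4    5    6    7    8
r[n]    0    3    7   10   14   17   21   24   28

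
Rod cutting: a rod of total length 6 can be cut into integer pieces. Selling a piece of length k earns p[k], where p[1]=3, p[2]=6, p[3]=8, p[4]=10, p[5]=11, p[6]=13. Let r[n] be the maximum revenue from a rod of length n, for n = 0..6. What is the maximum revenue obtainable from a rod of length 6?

18

   n    0    1    2    3    4    5    6
r[n]    0    3    6    9   12   15   18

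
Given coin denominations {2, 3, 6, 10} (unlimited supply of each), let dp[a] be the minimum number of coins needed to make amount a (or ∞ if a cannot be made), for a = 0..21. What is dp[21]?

 a  0  1  2  3  4  5  6  7  8  9 10 11 12 13 14 15 16 17 18 19 20 21
dp  0  -  1  1  2  2  1  3  2  2  1  3  2  2  3  3  2  4  3  3  2  4
(- denotes ∞ / unreachable)

4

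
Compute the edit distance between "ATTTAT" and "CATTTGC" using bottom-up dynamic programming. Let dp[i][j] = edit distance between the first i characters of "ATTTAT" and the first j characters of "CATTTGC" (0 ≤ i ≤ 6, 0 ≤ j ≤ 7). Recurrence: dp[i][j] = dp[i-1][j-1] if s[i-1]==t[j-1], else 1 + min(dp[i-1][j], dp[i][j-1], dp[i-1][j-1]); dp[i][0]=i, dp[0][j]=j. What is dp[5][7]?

   ''  C  A  T  T  T  G  C
''  0  1  2  3  4  5  6  7
 A  1  1  1  2  3  4  5  6
 T  2  2  2  1  2  3  4  5
 T  3  3  3  2  1  2  3  4
 T  4  4  4  3  2  1  2  3
 A  5  5  4  4  3  2  2  3
 T  6  6  5  4  4  3  3  3

3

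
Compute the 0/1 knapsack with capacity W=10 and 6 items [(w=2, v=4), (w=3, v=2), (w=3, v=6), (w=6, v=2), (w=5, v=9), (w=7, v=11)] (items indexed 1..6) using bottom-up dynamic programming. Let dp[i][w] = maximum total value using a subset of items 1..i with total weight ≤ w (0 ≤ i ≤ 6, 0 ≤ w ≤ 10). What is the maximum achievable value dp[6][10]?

19

i\w   0   1   2   3   4   5   6   7   8   9  10
  0   0   0   0   0   0   0   0   0   0   0   0
  1   0   0   4   4   4   4   4   4   4   4   4
  2   0   0   4   4   4   6   6   6   6   6   6
  3   0   0   4   6   6  10  10  10  12  12  12
  4   0   0   4   6   6  10  10  10  12  12  12
  5   0   0   4   6   6  10  10  13  15  15  19
  6   0   0   4   6   6  10  10  13  15  15  19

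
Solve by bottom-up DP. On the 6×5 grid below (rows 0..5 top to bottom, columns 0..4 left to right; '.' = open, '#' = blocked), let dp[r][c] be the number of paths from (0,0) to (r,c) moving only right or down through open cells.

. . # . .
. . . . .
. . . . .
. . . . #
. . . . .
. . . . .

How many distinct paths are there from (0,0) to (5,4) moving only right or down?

r\c   0   1   2   3   4
  0   1   1   0   0   0
  1   1   2   2   2   2
  2   1   3   5   7   9
  3   1   4   9  16   0
  4   1   5  14  30  30
  5   1   6  20  50  80

80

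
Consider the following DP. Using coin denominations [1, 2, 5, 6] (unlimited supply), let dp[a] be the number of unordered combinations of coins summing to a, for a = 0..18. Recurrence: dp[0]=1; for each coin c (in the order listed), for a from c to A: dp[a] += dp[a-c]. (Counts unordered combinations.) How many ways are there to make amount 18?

43

after  coin     0     1     2     3     4     5     6     7     8     9    10    11    12    13    14    15    16    17    18
          1     1     1     1     1     1     1     1     1     1     1     1     1     1     1     1     1     1     1     1
          2     1     1     2     2     3     3     4     4     5     5     6     6     7     7     8     8     9     9    10
          5     1     1     2     2     3     4     5     6     7     8    10    11    13    14    16    18    20    22    24
          6     1     1     2     2     3     4     6     7     9    10    13    15    19    21    25    28    33    37    43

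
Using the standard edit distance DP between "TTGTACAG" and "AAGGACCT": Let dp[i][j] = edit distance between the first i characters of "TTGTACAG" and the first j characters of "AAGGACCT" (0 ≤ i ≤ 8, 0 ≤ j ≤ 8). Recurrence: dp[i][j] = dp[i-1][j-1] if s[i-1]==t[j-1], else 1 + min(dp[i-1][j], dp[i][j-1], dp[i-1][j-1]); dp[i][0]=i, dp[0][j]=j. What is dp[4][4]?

3

   ''  A  A  G  G  A  C  C  T
''  0  1  2  3  4  5  6  7  8
 T  1  1  2  3  4  5  6  7  7
 T  2  2  2  3  4  5  6  7  7
 G  3  3  3  2  3  4  5  6  7
 T  4  4  4  3  3  4  5  6  6
 A  5  4  4  4  4  3  4  5  6
 C  6  5  5  5  5  4  3  4  5
 A  7  6  5  6  6  5  4  4  5
 G  8  7  6  5  6  6  5  5  5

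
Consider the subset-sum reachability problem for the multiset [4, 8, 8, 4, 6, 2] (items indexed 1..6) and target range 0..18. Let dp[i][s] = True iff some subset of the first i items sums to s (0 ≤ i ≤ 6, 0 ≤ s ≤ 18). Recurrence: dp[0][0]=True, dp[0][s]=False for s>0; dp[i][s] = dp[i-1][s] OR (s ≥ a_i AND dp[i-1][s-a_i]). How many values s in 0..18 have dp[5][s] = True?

9

i\s   0   1   2   3   4   5   6   7   8   9  10  11  12  13  14  15  16  17  18
  0   T   F   F   F   F   F   F   F   F   F   F   F   F   F   F   F   F   F   F
  1   T   F   F   F   T   F   F   F   F   F   F   F   F   F   F   F   F   F   F
  2   T   F   F   F   T   F   F   F   T   F   F   F   T   F   F   F   F   F   F
  3   T   F   F   F   T   F   F   F   T   F   F   F   T   F   F   F   T   F   F
  4   T   F   F   F   T   F   F   F   T   F   F   F   T   F   F   F   T   F   F
  5   T   F   F   F   T   F   T   F   T   F   T   F   T   F   T   F   T   F   T
  6   T   F   T   F   T   F   T   F   T   F   T   F   T   F   T   F   T   F   T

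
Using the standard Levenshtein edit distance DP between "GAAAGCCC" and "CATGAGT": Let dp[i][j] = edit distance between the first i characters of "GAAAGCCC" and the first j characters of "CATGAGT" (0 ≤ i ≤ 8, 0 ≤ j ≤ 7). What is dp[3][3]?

2

   ''  C  A  T  G  A  G  T
''  0  1  2  3  4  5  6  7
 G  1  1  2  3  3  4  5  6
 A  2  2  1  2  3  3  4  5
 A  3  3  2  2  3  3  4  5
 A  4  4  3  3  3  3  4  5
 G  5  5  4  4  3  4  3  4
 C  6  5  5  5  4  4  4  4
 C  7  6  6  6  5  5  5  5
 C  8  7  7  7  6  6  6  6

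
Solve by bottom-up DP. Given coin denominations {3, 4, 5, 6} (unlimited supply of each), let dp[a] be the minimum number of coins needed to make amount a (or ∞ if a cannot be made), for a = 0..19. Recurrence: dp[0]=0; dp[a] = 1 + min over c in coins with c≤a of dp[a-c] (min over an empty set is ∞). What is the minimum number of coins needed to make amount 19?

4

 a  0  1  2  3  4  5  6  7  8  9 10 11 12 13 14 15 16 17 18 19
dp  0  -  -  1  1  1  1  2  2  2  2  2  2  3  3  3  3  3  3  4
(- denotes ∞ / unreachable)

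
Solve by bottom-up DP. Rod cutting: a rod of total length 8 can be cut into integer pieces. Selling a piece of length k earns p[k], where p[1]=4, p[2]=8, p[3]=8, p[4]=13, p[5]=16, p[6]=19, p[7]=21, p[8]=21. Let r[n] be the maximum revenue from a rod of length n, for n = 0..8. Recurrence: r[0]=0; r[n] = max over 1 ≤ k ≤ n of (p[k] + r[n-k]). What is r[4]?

16

   n    0    1    2    3    4    5    6    7    8
r[n]    0    4    8   12   16   20   24   28   32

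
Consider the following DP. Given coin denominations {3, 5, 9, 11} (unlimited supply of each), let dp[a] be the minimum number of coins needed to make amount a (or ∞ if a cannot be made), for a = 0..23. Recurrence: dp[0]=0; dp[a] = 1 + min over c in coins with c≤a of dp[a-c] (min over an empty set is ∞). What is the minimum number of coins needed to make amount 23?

3

 a  0  1  2  3  4  5  6  7  8  9 10 11 12 13 14 15 16 17 18 19 20 21 22 23
dp  0  -  -  1  -  1  2  -  2  1  2  1  2  3  2  3  2  3  2  3  2  3  2  3
(- denotes ∞ / unreachable)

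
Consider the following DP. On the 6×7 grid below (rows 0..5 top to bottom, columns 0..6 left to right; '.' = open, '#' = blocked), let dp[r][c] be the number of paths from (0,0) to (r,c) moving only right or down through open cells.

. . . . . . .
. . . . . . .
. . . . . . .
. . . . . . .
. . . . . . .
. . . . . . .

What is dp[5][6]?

r\c   0   1   2   3   4   5   6
  0   1   1   1   1   1   1   1
  1   1   2   3   4   5   6   7
  2   1   3   6  10  15  21  28
  3   1   4  10  20  35  56  84
  4   1   5  15  35  70 126 210
  5   1   6  21  56 126 252 462

462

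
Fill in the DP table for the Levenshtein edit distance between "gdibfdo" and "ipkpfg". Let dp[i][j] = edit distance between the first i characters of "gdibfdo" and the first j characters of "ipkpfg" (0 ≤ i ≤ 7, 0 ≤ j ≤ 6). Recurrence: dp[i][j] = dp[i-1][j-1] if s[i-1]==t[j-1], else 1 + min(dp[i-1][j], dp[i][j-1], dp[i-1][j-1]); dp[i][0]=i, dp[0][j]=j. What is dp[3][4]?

   ''  i  p  k  p  f  g
''  0  1  2  3  4  5  6
 g  1  1  2  3  4  5  5
 d  2  2  2  3  4  5  6
 i  3  2  3  3  4  5  6
 b  4  3  3  4  4  5  6
 f  5  4  4  4  5  4  5
 d  6  5  5  5  5  5  5
 o  7  6  6  6  6  6  6

4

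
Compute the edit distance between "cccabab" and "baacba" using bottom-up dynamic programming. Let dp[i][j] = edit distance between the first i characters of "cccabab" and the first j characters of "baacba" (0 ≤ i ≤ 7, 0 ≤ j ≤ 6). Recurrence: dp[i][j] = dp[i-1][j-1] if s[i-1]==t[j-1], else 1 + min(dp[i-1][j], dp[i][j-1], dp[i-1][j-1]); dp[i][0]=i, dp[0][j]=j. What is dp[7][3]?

5

   ''  b  a  a  c  b  a
''  0  1  2  3  4  5  6
 c  1  1  2  3  3  4  5
 c  2  2  2  3  3  4  5
 c  3  3  3  3  3  4  5
 a  4  4  3  3  4  4  4
 b  5  4  4  4  4  4  5
 a  6  5  4  4  5  5  4
 b  7  6  5  5  5  5  5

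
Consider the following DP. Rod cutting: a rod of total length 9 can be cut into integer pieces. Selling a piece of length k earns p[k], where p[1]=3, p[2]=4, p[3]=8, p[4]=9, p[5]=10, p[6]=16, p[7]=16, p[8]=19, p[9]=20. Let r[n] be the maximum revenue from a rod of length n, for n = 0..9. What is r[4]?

12

   n    0    1    2    3    4    5    6    7    8    9
r[n]    0    3    6    9   12   15   18   21   24   27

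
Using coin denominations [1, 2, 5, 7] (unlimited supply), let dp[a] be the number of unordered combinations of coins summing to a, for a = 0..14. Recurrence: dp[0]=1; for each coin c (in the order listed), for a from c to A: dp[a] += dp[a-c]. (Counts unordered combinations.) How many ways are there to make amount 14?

23

after  coin     0     1     2     3     4     5     6     7     8     9    10    11    12    13    14
          1     1     1     1     1     1     1     1     1     1     1     1     1     1     1     1
          2     1     1     2     2     3     3     4     4     5     5     6     6     7     7     8
          5     1     1     2     2     3     4     5     6     7     8    10    11    13    14    16
          7     1     1     2     2     3     4     5     7     8    10    12    14    17    19    23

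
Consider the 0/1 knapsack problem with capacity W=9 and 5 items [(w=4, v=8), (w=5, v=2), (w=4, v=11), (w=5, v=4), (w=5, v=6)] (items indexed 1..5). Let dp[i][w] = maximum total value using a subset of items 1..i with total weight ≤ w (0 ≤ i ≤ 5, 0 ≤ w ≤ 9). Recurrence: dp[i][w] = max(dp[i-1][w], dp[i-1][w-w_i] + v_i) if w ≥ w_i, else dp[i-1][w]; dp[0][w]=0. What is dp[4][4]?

11

i\w   0   1   2   3   4   5   6   7   8   9
  0   0   0   0   0   0   0   0   0   0   0
  1   0   0   0   0   8   8   8   8   8   8
  2   0   0   0   0   8   8   8   8   8  10
  3   0   0   0   0  11  11  11  11  19  19
  4   0   0   0   0  11  11  11  11  19  19
  5   0   0   0   0  11  11  11  11  19  19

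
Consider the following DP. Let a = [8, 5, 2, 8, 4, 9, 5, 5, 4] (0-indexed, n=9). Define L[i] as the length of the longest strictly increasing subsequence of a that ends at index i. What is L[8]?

2

   i    0    1    2    3    4    5    6    7    8
a[i]    8    5    2    8    4    9    5    5    4
L[i]    1    1    1    2    2    3    3    3    2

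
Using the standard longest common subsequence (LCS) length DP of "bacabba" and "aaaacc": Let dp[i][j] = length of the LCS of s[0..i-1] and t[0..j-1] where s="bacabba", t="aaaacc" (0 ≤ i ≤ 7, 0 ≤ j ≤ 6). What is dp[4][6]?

   ''  a  a  a  a  c  c
''  0  0  0  0  0  0  0
 b  0  0  0  0  0  0  0
 a  0  1  1  1  1  1  1
 c  0  1  1  1  1  2  2
 a  0  1  2  2  2  2  2
 b  0  1  2  2  2  2  2
 b  0  1  2  2  2  2  2
 a  0  1  2  3  3  3  3

2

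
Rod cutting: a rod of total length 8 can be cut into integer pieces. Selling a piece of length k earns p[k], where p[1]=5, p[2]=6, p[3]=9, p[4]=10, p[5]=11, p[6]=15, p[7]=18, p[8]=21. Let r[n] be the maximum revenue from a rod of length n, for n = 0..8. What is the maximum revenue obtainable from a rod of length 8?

   n    0    1    2    3    4    5    6    7    8
r[n]    0    5   10   15   20   25   30   35   40

40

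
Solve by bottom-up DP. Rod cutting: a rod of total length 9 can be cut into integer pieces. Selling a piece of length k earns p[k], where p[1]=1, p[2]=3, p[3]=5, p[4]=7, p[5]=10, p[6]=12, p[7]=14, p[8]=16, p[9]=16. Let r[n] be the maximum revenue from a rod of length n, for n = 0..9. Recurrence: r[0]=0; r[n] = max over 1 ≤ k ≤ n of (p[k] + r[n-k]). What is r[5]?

10

   n    0    1    2    3    4    5    6    7    8    9
r[n]    0    1    3    5    7   10   12   14   16   17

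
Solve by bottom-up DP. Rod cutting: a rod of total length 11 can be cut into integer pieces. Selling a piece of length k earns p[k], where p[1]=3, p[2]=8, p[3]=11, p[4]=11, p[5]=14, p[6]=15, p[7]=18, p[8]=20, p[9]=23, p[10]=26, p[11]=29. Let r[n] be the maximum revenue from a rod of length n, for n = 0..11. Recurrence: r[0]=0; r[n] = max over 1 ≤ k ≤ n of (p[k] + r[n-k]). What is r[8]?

   n    0    1    2    3    4    5    6    7    8    9   10   11
r[n]    0    3    8   11   16   19   24   27   32   35   40   43

32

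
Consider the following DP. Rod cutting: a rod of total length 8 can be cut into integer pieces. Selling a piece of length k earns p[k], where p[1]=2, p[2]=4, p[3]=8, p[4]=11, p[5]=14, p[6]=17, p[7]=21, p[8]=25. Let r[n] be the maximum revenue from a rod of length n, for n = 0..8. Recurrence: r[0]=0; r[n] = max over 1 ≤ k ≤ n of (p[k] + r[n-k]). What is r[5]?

   n    0    1    2    3    4    5    6    7    8
r[n]    0    2    4    8   11   14   17   21   25

14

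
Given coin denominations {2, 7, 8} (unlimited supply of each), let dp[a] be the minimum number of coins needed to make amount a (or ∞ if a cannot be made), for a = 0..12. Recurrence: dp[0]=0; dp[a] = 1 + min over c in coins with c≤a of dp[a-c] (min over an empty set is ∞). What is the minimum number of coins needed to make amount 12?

 a  0  1  2  3  4  5  6  7  8  9 10 11 12
dp  0  -  1  -  2  -  3  1  1  2  2  3  3
(- denotes ∞ / unreachable)

3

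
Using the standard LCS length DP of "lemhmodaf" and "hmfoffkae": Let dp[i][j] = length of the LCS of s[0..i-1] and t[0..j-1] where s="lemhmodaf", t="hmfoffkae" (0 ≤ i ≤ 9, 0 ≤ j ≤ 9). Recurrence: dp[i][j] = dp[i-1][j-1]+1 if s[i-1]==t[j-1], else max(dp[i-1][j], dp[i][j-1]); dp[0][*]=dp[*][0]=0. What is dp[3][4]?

   ''  h  m  f  o  f  f  k  a  e
''  0  0  0  0  0  0  0  0  0  0
 l  0  0  0  0  0  0  0  0  0  0
 e  0  0  0  0  0  0  0  0  0  1
 m  0  0  1  1  1  1  1  1  1  1
 h  0  1  1  1  1  1  1  1  1  1
 m  0  1  2  2  2  2  2  2  2  2
 o  0  1  2  2  3  3  3  3  3  3
 d  0  1  2  2  3  3  3  3  3  3
 a  0  1  2  2  3  3  3  3  4  4
 f  0  1  2  3  3  4  4  4  4  4

1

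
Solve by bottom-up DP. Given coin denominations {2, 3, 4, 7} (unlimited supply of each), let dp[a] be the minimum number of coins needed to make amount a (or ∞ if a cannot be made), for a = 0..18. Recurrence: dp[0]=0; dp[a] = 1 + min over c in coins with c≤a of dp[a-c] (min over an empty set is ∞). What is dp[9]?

 a  0  1  2  3  4  5  6  7  8  9 10 11 12 13 14 15 16 17 18
dp  0  -  1  1  1  2  2  1  2  2  2  2  3  3  2  3  3  3  3
(- denotes ∞ / unreachable)

2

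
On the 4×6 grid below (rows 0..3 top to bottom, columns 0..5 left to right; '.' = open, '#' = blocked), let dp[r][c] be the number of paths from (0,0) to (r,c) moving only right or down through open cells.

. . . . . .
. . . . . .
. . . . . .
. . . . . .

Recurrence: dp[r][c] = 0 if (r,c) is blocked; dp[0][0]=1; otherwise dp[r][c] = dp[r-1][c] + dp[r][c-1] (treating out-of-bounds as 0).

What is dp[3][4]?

r\c   0   1   2   3   4   5
  0   1   1   1   1   1   1
  1   1   2   3   4   5   6
  2   1   3   6  10  15  21
  3   1   4  10  20  35  56

35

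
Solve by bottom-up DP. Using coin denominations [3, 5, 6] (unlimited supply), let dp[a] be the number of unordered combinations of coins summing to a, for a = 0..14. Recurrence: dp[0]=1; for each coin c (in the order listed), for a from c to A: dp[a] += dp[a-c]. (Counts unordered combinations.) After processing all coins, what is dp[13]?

after  coin     0     1     2     3     4     5     6     7     8     9    10    11    12    13    14
          3     1     0     0     1     0     0     1     0     0     1     0     0     1     0     0
          5     1     0     0     1     0     1     1     0     1     1     1     1     1     1     1
          6     1     0     0     1     0     1     2     0     1     2     1     2     3     1     2

1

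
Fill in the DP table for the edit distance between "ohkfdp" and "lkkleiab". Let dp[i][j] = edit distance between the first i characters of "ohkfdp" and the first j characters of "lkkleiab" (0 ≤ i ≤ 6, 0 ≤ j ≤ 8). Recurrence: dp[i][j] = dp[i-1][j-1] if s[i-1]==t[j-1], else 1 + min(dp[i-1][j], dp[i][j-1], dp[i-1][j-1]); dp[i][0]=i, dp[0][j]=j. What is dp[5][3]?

   ''  l  k  k  l  e  i  a  b
''  0  1  2  3  4  5  6  7  8
 o  1  1  2  3  4  5  6  7  8
 h  2  2  2  3  4  5  6  7  8
 k  3  3  2  2  3  4  5  6  7
 f  4  4  3  3  3  4  5  6  7
 d  5  5  4  4  4  4  5  6  7
 p  6  6  5  5  5  5  5  6  7

4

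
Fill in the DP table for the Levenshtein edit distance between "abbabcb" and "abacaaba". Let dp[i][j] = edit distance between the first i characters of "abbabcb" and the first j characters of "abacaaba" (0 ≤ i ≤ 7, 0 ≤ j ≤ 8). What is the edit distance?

   ''  a  b  a  c  a  a  b  a
''  0  1  2  3  4  5  6  7  8
 a  1  0  1  2  3  4  5  6  7
 b  2  1  0  1  2  3  4  5  6
 b  3  2  1  1  2  3  4  4  5
 a  4  3  2  1  2  2  3  4  4
 b  5  4  3  2  2  3  3  3  4
 c  6  5  4  3  2  3  4  4  4
 b  7  6  5  4  3  3  4  4  5

5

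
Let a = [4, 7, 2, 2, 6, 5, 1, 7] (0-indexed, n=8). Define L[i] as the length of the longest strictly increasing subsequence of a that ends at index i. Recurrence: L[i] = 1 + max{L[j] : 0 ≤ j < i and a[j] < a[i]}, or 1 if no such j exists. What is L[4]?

2

   i    0    1    2    3    4    5    6    7
a[i]    4    7    2    2    6    5    1    7
L[i]    1    2    1    1    2    2    1    3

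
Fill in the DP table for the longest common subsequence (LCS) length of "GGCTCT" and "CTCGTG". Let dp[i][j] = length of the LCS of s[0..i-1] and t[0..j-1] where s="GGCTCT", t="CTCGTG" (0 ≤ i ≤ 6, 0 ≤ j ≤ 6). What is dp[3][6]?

2

   ''  C  T  C  G  T  G
''  0  0  0  0  0  0  0
 G  0  0  0  0  1  1  1
 G  0  0  0  0  1  1  2
 C  0  1  1  1  1  1  2
 T  0  1  2  2  2  2  2
 C  0  1  2  3  3  3  3
 T  0  1  2  3  3  4  4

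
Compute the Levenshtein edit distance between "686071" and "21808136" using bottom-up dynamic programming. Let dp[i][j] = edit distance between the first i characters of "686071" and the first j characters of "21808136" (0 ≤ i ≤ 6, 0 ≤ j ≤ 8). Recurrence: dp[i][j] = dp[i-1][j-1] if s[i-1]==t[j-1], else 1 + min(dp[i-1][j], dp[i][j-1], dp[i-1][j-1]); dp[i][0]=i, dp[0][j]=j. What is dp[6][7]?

5

   ''  2  1  8  0  8  1  3  6
''  0  1  2  3  4  5  6  7  8
 6  1  1  2  3  4  5  6  7  7
 8  2  2  2  2  3  4  5  6  7
 6  3  3  3  3  3  4  5  6  6
 0  4  4  4  4  3  4  5  6  7
 7  5  5  5  5  4  4  5  6  7
 1  6  6  5  6  5  5  4  5  6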